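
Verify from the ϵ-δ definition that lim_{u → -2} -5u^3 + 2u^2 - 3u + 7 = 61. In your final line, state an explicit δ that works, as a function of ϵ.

δ = min(2, ϵ/155)

Suppose ϵ > 0. We want δ > 0 such that 0 < |u + 2| < δ implies |(-5u^3 + 2u^2 - 3u + 7) − 61| < ϵ.
(-5u^3 + 2u^2 - 3u + 7) − 61 = -5u^3 + 2u^2 - 3u - 54 = (u + 2)(-5u^2 + 12u - 27).
So |(-5u^3 + 2u^2 - 3u + 7) − 61| = |u + 2|·|-5u^2 + 12u - 27|.
Assume first that |u + 2| < 2, so |u| < 4. Then |-5u^2 + 12u - 27| ≤ 5·4^2 + 12·4 + 27 = 155.
Hence |(-5u^3 + 2u^2 - 3u + 7) − 61| ≤ 155|u + 2| < ϵ provided |u + 2| < ϵ/155.
Choosing δ = min(2, ϵ/155) ensures both conditions, hence |(-5u^3 + 2u^2 - 3u + 7) − 61| < ϵ.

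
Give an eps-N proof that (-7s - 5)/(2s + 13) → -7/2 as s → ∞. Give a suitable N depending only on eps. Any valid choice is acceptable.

Let eps > 0. We seek N > 0 such that s > N implies |(-7s - 5)/(2s + 13) + 7/2| < eps.
(-7s - 5)/(2s + 13) + 7/2 = (2(-7s - 5) − (-7)(2s + 13)) / (2(2s + 13)) = 81/(2(2s + 13)).
For s > 0 we have 2s + 13 > 2s, so |(-7s - 5)/(2s + 13) + 7/2| = 81/(2(2s + 13)) < 81/(2·2s) = (81/4)/s.
Thus |(-7s - 5)/(2s + 13) + 7/2| < eps whenever s > (81/4)/eps.
Take N = (81/4)/eps. If s > N then |(-7s - 5)/(2s + 13) + 7/2| < (81/4)/s < eps.

N = (81/4)/eps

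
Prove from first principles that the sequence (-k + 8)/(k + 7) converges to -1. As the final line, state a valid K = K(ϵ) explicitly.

Let ϵ > 0 be given. For k ≥ 1, |(-k + 8)/(k + 7) + 1| = |15|/((k + 7)) = 15/((k + 7)).
Since k + 7 ≥ k for k ≥ 1, this is ≤ 15/(k) = 15/k.
So |(-k + 8)/(k + 7) + 1| < ϵ whenever k > 15/ϵ.
Take K = 15/ϵ. If k > K then |(-k + 8)/(k + 7) + 1| ≤ 15/k < ϵ.

K = 15/ϵ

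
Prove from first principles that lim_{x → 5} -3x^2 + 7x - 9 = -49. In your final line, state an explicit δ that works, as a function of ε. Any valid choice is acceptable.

Let ε > 0. We want δ > 0 such that 0 < |x − 5| < δ implies |(-3x^2 + 7x - 9) + 49| < ε.
(-3x^2 + 7x - 9) + 49 = -3x^2 + 7x + 40 = (x − 5)(-3x - 8).
So |(-3x^2 + 7x - 9) + 49| = |x − 5|·|-3x - 8|.
Require δ ≤ 1. Then |x − 5| < 1 gives |x| < 6, and by the triangle inequality |-3x - 8| ≤ 3·6 + 8 = 26.
Hence |(-3x^2 + 7x - 9) + 49| ≤ 26|x − 5| < ε provided |x − 5| < ε/26.
Take δ = min(1, ε/26). Then 0 < |x − 5| < δ gives both |x − 5| < 1 and |x − 5| < ε/26, so |(-3x^2 + 7x - 9) + 49| < ε.

δ = min(1, ε/26)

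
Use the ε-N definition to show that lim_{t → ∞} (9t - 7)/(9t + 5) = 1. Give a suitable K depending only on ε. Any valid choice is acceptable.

K = (4/3)/ε

Fix ε > 0. We seek K > 0 such that t > K implies |(9t - 7)/(9t + 5) − 1| < ε.
(9t - 7)/(9t + 5) − 1 = (9(9t - 7) − 9(9t + 5)) / (9(9t + 5)) = -108/(9(9t + 5)).
For t > 0 we have 9t + 5 > 9t, so |(9t - 7)/(9t + 5) − 1| = 108/(9(9t + 5)) < 108/(9·9t) = (4/3)/t.
Thus |(9t - 7)/(9t + 5) − 1| < ε whenever t > (4/3)/ε.
Take K = (4/3)/ε. If t > K then |(9t - 7)/(9t + 5) − 1| < (4/3)/t < ε.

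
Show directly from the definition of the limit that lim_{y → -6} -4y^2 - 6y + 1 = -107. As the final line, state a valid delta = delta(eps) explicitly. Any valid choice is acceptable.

Suppose eps > 0. We want delta > 0 such that 0 < |y + 6| < delta implies |(-4y^2 - 6y + 1) + 107| < eps.
(-4y^2 - 6y + 1) + 107 = -4y^2 - 6y + 108 = (y + 6)(-4y + 18).
So |(-4y^2 - 6y + 1) + 107| = |y + 6|·|-4y + 18|.
Require delta ≤ 2. Then |y + 6| < 2 gives |y| < 8, and by the triangle inequality |-4y + 18| ≤ 4·8 + 18 = 50.
Hence |(-4y^2 - 6y + 1) + 107| ≤ 50|y + 6| < eps provided |y + 6| < eps/50.
Choosing delta = min(2, eps/50) ensures both conditions, hence |(-4y^2 - 6y + 1) + 107| < eps.

delta = min(2, eps/50)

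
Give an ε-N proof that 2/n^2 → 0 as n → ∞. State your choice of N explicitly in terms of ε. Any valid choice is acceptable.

Fix ε > 0. For n ≥ 1, |2/n^2 − 0| = 2/n^2.
2/n^2 < ε ⇔ n^2 > 2/ε ⇔ n > (2/ε)^{1/2}.
Take N = (2/ε)^{1/2}. Then n > N implies 2/n^2 < ε.

N = (2/ε)^{1/2}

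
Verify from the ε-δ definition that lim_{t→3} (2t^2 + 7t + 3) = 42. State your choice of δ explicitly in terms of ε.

Let ε > 0. We want δ > 0 such that 0 < |t − 3| < δ implies |(2t^2 + 7t + 3) − 42| < ε.
(2t^2 + 7t + 3) − 42 = 2t^2 + 7t - 39 = (t − 3)(2t + 13).
So |(2t^2 + 7t + 3) − 42| = |t − 3|·|2t + 13|.
Assume first that |t − 3| < 1, so |t| < 4. Then |2t + 13| ≤ 2·4 + 13 = 21.
Hence |(2t^2 + 7t + 3) − 42| ≤ 21|t − 3| < ε provided |t − 3| < ε/21.
Take δ = min(1, ε/21). Then 0 < |t − 3| < δ gives both |t − 3| < 1 and |t − 3| < ε/21, so |(2t^2 + 7t + 3) − 42| < ε.

δ = min(1, ε/21)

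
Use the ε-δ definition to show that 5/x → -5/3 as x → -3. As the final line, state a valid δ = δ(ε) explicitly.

Let ε > 0 be given. We seek δ > 0 such that 0 < |x + 3| < δ implies |5/x + 5/3| < ε.
|5/x + 5/3| = 5·|-3 − x|/(3·|x|) = 5|x + 3|/(3|x|).
Restrict δ ≤ 3/2. Then |x + 3| < 3/2 gives |x| > 3/2, so 3|x| > 9/2.
Then |5/x + 5/3| < 5|x + 3|/(9/2), which is < ε when |x + 3| < (9/10)ε.
Take δ = min(3/2, (9/10)ε). Then 0 < |x + 3| < δ gives both |x + 3| < 3/2 and |x + 3| < (9/10)ε, so |5/x + 5/3| < ε.

δ = min(3/2, (9/10)ε)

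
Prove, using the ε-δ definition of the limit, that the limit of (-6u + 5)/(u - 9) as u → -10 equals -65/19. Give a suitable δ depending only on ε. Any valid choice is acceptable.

Suppose ε > 0. We want δ > 0 with 0 < |u + 10| < δ ⇒ |(-6u + 5)/(u - 9) + 65/19| < ε.
Combining over a common denominator, (-6u + 5)/(u - 9) + 65/19 = [(-6u + 5)·(-19) − 65·(u - 9)] / [(-19)·(u - 9)] = 49(u + 10) / ((-19)(u - 9)).
So |(-6u + 5)/(u - 9) + 65/19| = 49|u + 10| / (19·|u − 9|).
Restrict δ ≤ 19/2. Then |u + 10| < 19/2 gives |u − 9| = |(u + 10) + (-19)| ≥ 19 − 19/2 = 19/2.
Hence |(-6u + 5)/(u - 9) + 65/19| < 49|u + 10|/(19·(19/2)) = (98/361)|u + 10|, which is < ε once |u + 10| < (361/98)ε.
Take δ = min(19/2, (361/98)ε). Then 0 < |u + 10| < δ forces both bounds, so |(-6u + 5)/(u - 9) + 65/19| < ε.

δ = min(19/2, (361/98)ε)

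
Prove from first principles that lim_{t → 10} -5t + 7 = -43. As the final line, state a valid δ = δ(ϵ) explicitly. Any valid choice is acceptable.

δ = ϵ/5

Fix ϵ > 0. We need δ > 0 so that 0 < |t − 10| < δ implies |(-5t + 7) + 43| < ϵ.
Since (-5t + 7) + 43 = -5(t − 10), we have |(-5t + 7) + 43| = 5|t − 10|.
Thus it suffices that |t − 10| < ϵ/5.
Choosing δ = ϵ/5 gives |(-5t + 7) + 43| = 5|t − 10| < ϵ whenever |t − 10| < δ.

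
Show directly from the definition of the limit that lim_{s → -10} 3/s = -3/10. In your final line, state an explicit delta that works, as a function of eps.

Let eps > 0 be given. We seek delta > 0 such that 0 < |s + 10| < delta implies |3/s + 3/10| < eps.
|3/s + 3/10| = 3·|-10 − s|/(10·|s|) = 3|s + 10|/(10|s|).
Require delta ≤ 5 so that |s| > 10 − 5 = 5, hence 10|s| > 50.
Then |3/s + 3/10| < 3|s + 10|/50, which is < eps when |s + 10| < (50/3)eps.
Take delta = min(5, (50/3)eps). Then 0 < |s + 10| < delta gives both |s + 10| < 5 and |s + 10| < (50/3)eps, so |3/s + 3/10| < eps.

delta = min(5, (50/3)eps)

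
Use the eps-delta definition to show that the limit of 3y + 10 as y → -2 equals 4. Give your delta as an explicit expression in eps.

delta = eps/3

Let eps > 0 be given. We need delta > 0 so that 0 < |y + 2| < delta implies |(3y + 10) − 4| < eps.
Since (3y + 10) − 4 = 3(y + 2), we have |(3y + 10) − 4| = 3|y + 2|.
Thus it suffices that |y + 2| < eps/3.
Take delta = eps/3. If 0 < |y + 2| < delta then |(3y + 10) − 4| = 3|y + 2| < 3·(eps/3) = eps.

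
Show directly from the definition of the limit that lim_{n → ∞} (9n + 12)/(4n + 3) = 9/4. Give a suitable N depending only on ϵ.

N = (21/16)/ϵ

Suppose ϵ > 0. For n ≥ 1, |(9n + 12)/(4n + 3) − (9/4)| = |21|/(4(4n + 3)) = 21/(4(4n + 3)).
Since 4n + 3 ≥ 4n for n ≥ 1, this is ≤ 21/(4·4n) = (21/16)/n.
So |(9n + 12)/(4n + 3) − (9/4)| < ϵ whenever n > (21/16)/ϵ.
Take N = (21/16)/ϵ. If n > N then |(9n + 12)/(4n + 3) − (9/4)| ≤ (21/16)/n < ϵ.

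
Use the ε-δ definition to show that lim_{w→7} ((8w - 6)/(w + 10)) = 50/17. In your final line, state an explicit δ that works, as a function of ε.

Let ε > 0 be given. We want δ > 0 with 0 < |w − 7| < δ ⇒ |(8w - 6)/(w + 10) − (50/17)| < ε.
Combining over a common denominator, (8w - 6)/(w + 10) − (50/17) = [(8w - 6)·17 − 50·(w + 10)] / [17·(w + 10)] = 86(w − 7) / (17(w + 10)).
So |(8w - 6)/(w + 10) − (50/17)| = 86|w − 7| / (17·|w + 10|).
Restrict δ ≤ 17/2. Then |w − 7| < 17/2 gives |w + 10| = |(w − 7) + 17| ≥ 17 − 17/2 = 17/2.
Hence |(8w - 6)/(w + 10) − (50/17)| < 86|w − 7|/(17·(17/2)) = (172/289)|w − 7|, which is < ε once |w − 7| < (289/172)ε.
Take δ = min(17/2, (289/172)ε). Then 0 < |w − 7| < δ forces both bounds, so |(8w - 6)/(w + 10) − (50/17)| < ε.

δ = min(17/2, (289/172)ε)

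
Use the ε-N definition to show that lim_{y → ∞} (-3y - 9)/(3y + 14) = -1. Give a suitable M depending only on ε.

M = (5/3)/ε

Fix ε > 0. We seek M > 0 such that y > M implies |(-3y - 9)/(3y + 14) + 1| < ε.
(-3y - 9)/(3y + 14) + 1 = (3(-3y - 9) − (-3)(3y + 14)) / (3(3y + 14)) = 15/(3(3y + 14)).
For y > 0 we have 3y + 14 > 3y, so |(-3y - 9)/(3y + 14) + 1| = 15/(3(3y + 14)) < 15/(3·3y) = (5/3)/y.
Thus |(-3y - 9)/(3y + 14) + 1| < ε whenever y > (5/3)/ε.
Take M = (5/3)/ε. If y > M then |(-3y - 9)/(3y + 14) + 1| < (5/3)/y < ε.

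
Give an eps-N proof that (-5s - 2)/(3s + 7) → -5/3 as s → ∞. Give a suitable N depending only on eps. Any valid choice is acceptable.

Fix eps > 0. We seek N > 0 such that s > N implies |(-5s - 2)/(3s + 7) + 5/3| < eps.
(-5s - 2)/(3s + 7) + 5/3 = (3(-5s - 2) − (-5)(3s + 7)) / (3(3s + 7)) = 29/(3(3s + 7)).
For s > 0 we have 3s + 7 > 3s, so |(-5s - 2)/(3s + 7) + 5/3| = 29/(3(3s + 7)) < 29/(3·3s) = (29/9)/s.
Thus |(-5s - 2)/(3s + 7) + 5/3| < eps whenever s > (29/9)/eps.
Take N = (29/9)/eps. If s > N then |(-5s - 2)/(3s + 7) + 5/3| < (29/9)/s < eps.

N = (29/9)/eps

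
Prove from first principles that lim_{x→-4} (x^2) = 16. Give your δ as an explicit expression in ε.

δ = min(2, ε/10)

Fix ε > 0. We seek δ > 0 with 0 < |x + 4| < δ ⇒ |x^2 − 16| < ε.
Factor: x^2 − 16 = (x + 4)(x - 4), so |x^2 − 16| = |x + 4|·|x - 4|.
Restrict δ ≤ 2. Then |x + 4| < 2 gives |x| < 6, so by the triangle inequality |x - 4| ≤ 6 + 4 = 10.
Hence |x^2 − 16| ≤ 10|x + 4|, which is < ε once |x + 4| < ε/10.
Take δ = min(2, ε/10). If 0 < |x + 4| < δ then both bounds hold and |x^2 − 16| ≤ 10|x + 4| < 10·(ε/10) = ε.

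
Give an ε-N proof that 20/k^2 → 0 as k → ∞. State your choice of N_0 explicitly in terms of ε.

Suppose ε > 0. For k ≥ 1, |20/k^2 − 0| = 20/k^2.
20/k^2 < ε ⇔ k^2 > 20/ε ⇔ k > (20/ε)^{1/2}.
Take N_0 = (20/ε)^{1/2}. Then k > N_0 implies 20/k^2 < ε.

N_0 = (20/ε)^{1/2}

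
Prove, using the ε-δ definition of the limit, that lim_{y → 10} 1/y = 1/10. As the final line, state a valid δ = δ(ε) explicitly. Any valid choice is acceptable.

δ = min(5, 50ε)

Fix ε > 0. We seek δ > 0 such that 0 < |y − 10| < δ implies |1/y − (1/10)| < ε.
|1/y − (1/10)| = |10 − y|/(10·|y|) = |y − 10|/(10|y|).
Require δ ≤ 5 so that |y| > 10 − 5 = 5, hence 10|y| > 50.
Then |1/y − (1/10)| < |y − 10|/50, which is < ε when |y − 10| < 50ε.
Take δ = min(5, 50ε). Then 0 < |y − 10| < δ gives both |y − 10| < 5 and |y − 10| < 50ε, so |1/y − (1/10)| < ε.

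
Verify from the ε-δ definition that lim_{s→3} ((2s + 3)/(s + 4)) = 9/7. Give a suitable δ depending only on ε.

δ = min(7/2, (49/10)ε)

Let ε > 0 be given. We want δ > 0 with 0 < |s − 3| < δ ⇒ |(2s + 3)/(s + 4) − (9/7)| < ε.
Combining over a common denominator, (2s + 3)/(s + 4) − (9/7) = [(2s + 3)·7 − 9·(s + 4)] / [7·(s + 4)] = 5(s − 3) / (7(s + 4)).
So |(2s + 3)/(s + 4) − (9/7)| = 5|s − 3| / (7·|s + 4|).
Require δ ≤ 7/2, so |s + 4| ≥ |7| − |s − 3| > 7 − 7/2 = 7/2.
Hence |(2s + 3)/(s + 4) − (9/7)| < 5|s − 3|/(7·(7/2)) = (10/49)|s − 3|, which is < ε once |s − 3| < (49/10)ε.
Take δ = min(7/2, (49/10)ε). Then 0 < |s − 3| < δ forces both bounds, so |(2s + 3)/(s + 4) − (9/7)| < ε.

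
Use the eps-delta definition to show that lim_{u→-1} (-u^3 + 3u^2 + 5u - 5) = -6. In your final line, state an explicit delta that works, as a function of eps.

Let eps > 0. We want delta > 0 such that 0 < |u + 1| < delta implies |(-u^3 + 3u^2 + 5u - 5) + 6| < eps.
(-u^3 + 3u^2 + 5u - 5) + 6 = -u^3 + 3u^2 + 5u + 1 = (u + 1)(-u^2 + 4u + 1).
So |(-u^3 + 3u^2 + 5u - 5) + 6| = |u + 1|·|-u^2 + 4u + 1|.
Assume first that |u + 1| < 1, so |u| < 2. Then |-u^2 + 4u + 1| ≤ 2^2 + 4·2 + 1 = 13.
Hence |(-u^3 + 3u^2 + 5u - 5) + 6| ≤ 13|u + 1| < eps provided |u + 1| < eps/13.
Choosing delta = min(1, eps/13) ensures both conditions, hence |(-u^3 + 3u^2 + 5u - 5) + 6| < eps.

delta = min(1, eps/13)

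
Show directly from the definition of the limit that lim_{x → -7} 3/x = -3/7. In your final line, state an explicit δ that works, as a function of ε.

δ = min(7/2, (49/6)ε)

Let ε > 0 be given. We seek δ > 0 such that 0 < |x + 7| < δ implies |3/x + 3/7| < ε.
|3/x + 3/7| = 3·|-7 − x|/(7·|x|) = 3|x + 7|/(7|x|).
Require δ ≤ 7/2 so that |x| > 7 − 7/2 = 7/2, hence 7|x| > 49/2.
Then |3/x + 3/7| < 3|x + 7|/(49/2), which is < ε when |x + 7| < (49/6)ε.
Take δ = min(7/2, (49/6)ε). Then 0 < |x + 7| < δ gives both |x + 7| < 7/2 and |x + 7| < (49/6)ε, so |3/x + 3/7| < ε.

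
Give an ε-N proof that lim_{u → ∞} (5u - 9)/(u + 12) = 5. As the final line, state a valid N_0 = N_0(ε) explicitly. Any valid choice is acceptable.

Let ε > 0. We seek N_0 > 0 such that u > N_0 implies |(5u - 9)/(u + 12) − 5| < ε.
(5u - 9)/(u + 12) − 5 = ((5u - 9) − 5(u + 12)) / ((u + 12)) = -69/((u + 12)).
For u > 0 we have u + 12 > u, so |(5u - 9)/(u + 12) − 5| = 69/((u + 12)) < 69/(u) = 69/u.
Thus |(5u - 9)/(u + 12) − 5| < ε whenever u > 69/ε.
Take N_0 = 69/ε. If u > N_0 then |(5u - 9)/(u + 12) − 5| < 69/u < ε.

N_0 = 69/ε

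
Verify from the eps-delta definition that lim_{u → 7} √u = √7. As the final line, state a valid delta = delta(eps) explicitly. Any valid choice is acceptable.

Let eps > 0 be given. We want delta > 0 such that 0 < |u − 7| < delta implies |√u − √7| < eps.
Rationalise: √u − √7 = (u − 7)/(√u + √7), so |√u − √7| = |u − 7|/(√u + √7).
Restrict delta ≤ 7 so that |u − 7| < 7 forces u > 0, and then √u + √7 > √7.
Hence |√u − √7| < |u − 7|/√7, which is < eps once |u − 7| < √7·eps.
Take delta = min(7, √7·eps). If 0 < |u − 7| < delta then u > 0 and |√u − √7| < |u − 7|/√7 < eps.

delta = min(7, √7·eps)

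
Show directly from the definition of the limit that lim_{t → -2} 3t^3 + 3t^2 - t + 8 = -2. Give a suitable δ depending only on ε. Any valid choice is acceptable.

Let ε > 0. We want δ > 0 such that 0 < |t + 2| < δ implies |(3t^3 + 3t^2 - t + 8) + 2| < ε.
(3t^3 + 3t^2 - t + 8) + 2 = 3t^3 + 3t^2 - t + 10 = (t + 2)(3t^2 - 3t + 5).
So |(3t^3 + 3t^2 - t + 8) + 2| = |t + 2|·|3t^2 - 3t + 5|.
Require δ ≤ 1. Then |t + 2| < 1 gives |t| < 3, and by the triangle inequality |3t^2 - 3t + 5| ≤ 3·3^2 + 3·3 + 5 = 41.
Hence |(3t^3 + 3t^2 - t + 8) + 2| ≤ 41|t + 2| < ε provided |t + 2| < ε/41.
Choosing δ = min(1, ε/41) ensures both conditions, hence |(3t^3 + 3t^2 - t + 8) + 2| < ε.

δ = min(1, ε/41)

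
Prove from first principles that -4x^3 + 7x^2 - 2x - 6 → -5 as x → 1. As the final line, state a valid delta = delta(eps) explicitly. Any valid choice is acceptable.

Let eps > 0 be given. We want delta > 0 such that 0 < |x − 1| < delta implies |(-4x^3 + 7x^2 - 2x - 6) + 5| < eps.
(-4x^3 + 7x^2 - 2x - 6) + 5 = -4x^3 + 7x^2 - 2x - 1 = (x − 1)(-4x^2 + 3x + 1).
So |(-4x^3 + 7x^2 - 2x - 6) + 5| = |x − 1|·|-4x^2 + 3x + 1|.
Assume first that |x − 1| < 2, so |x| < 3. Then |-4x^2 + 3x + 1| ≤ 4·3^2 + 3·3 + 1 = 46.
Hence |(-4x^3 + 7x^2 - 2x - 6) + 5| ≤ 46|x − 1| < eps provided |x − 1| < eps/46.
Take delta = min(2, eps/46). Then 0 < |x − 1| < delta gives both |x − 1| < 2 and |x − 1| < eps/46, so |(-4x^3 + 7x^2 - 2x - 6) + 5| < eps.

delta = min(2, eps/46)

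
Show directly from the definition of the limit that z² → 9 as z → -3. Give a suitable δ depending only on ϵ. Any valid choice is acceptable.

Suppose ϵ > 0. We seek δ > 0 with 0 < |z + 3| < δ ⇒ |z² − 9| < ϵ.
Factor: z² − 9 = (z + 3)(z - 3), so |z² − 9| = |z + 3|·|z - 3|.
Restrict δ ≤ 1. Then |z + 3| < 1 gives |z| < 4, so by the triangle inequality |z - 3| ≤ 4 + 3 = 7.
Hence |z² − 9| ≤ 7|z + 3|, which is < ϵ once |z + 3| < ϵ/7.
Take δ = min(1, ϵ/7). If 0 < |z + 3| < δ then both bounds hold and |z² − 9| ≤ 7|z + 3| < 7·(ϵ/7) = ϵ.

δ = min(1, ϵ/7)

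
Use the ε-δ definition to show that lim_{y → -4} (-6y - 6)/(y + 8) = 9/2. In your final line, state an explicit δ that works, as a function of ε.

δ = min(2, (4/21)ε)

Let ε > 0 be given. We want δ > 0 with 0 < |y + 4| < δ ⇒ |(-6y - 6)/(y + 8) − (9/2)| < ε.
Combining over a common denominator, (-6y - 6)/(y + 8) − (9/2) = [(-6y - 6)·4 − 18·(y + 8)] / [4·(y + 8)] = -42(y + 4) / (4(y + 8)).
So |(-6y - 6)/(y + 8) − (9/2)| = 42|y + 4| / (4·|y + 8|).
Restrict δ ≤ 2. Then |y + 4| < 2 gives |y + 8| = |(y + 4) + 4| ≥ 4 − 2 = 2.
Hence |(-6y - 6)/(y + 8) − (9/2)| < 42|y + 4|/(4·2) = (21/4)|y + 4|, which is < ε once |y + 4| < (4/21)ε.
Take δ = min(2, (4/21)ε). Then 0 < |y + 4| < δ forces both bounds, so |(-6y - 6)/(y + 8) − (9/2)| < ε.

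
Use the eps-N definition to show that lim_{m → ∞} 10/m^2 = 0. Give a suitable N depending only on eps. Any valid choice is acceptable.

Fix eps > 0. For m ≥ 1, |10/m^2 − 0| = 10/m^2.
10/m^2 < eps ⇔ m^2 > 10/eps ⇔ m > (10/eps)^{1/2}.
Take N = (10/eps)^{1/2}. Then m > N implies 10/m^2 < eps.

N = (10/eps)^{1/2}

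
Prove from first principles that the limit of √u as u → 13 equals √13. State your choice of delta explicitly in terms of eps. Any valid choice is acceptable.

Fix eps > 0. We want delta > 0 such that 0 < |u − 13| < delta implies |√u − √13| < eps.
Rationalise: √u − √13 = (u − 13)/(√u + √13), so |√u − √13| = |u − 13|/(√u + √13).
Restrict delta ≤ 13 so that |u − 13| < 13 forces u > 0, and then √u + √13 > √13.
Hence |√u − √13| < |u − 13|/√13, which is < eps once |u − 13| < √13·eps.
Take delta = min(13, √13·eps). If 0 < |u − 13| < delta then u > 0 and |√u − √13| < |u − 13|/√13 < eps.

delta = min(13, √13·eps)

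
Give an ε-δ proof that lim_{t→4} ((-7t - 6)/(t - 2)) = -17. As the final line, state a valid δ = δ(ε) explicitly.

Suppose ε > 0. We want δ > 0 with 0 < |t − 4| < δ ⇒ |(-7t - 6)/(t - 2) + 17| < ε.
Combining over a common denominator, (-7t - 6)/(t - 2) + 17 = [(-7t - 6)·2 − (-34)·(t - 2)] / [2·(t - 2)] = 20(t − 4) / (2(t - 2)).
So |(-7t - 6)/(t - 2) + 17| = 20|t − 4| / (2·|t − 2|).
Restrict δ ≤ 1. Then |t − 4| < 1 gives |t − 2| = |(t − 4) + 2| ≥ 2 − 1 = 1.
Hence |(-7t - 6)/(t - 2) + 17| < 20|t − 4|/(2·1) = 10|t − 4|, which is < ε once |t − 4| < (1/10)ε.
Take δ = min(1, (1/10)ε). Then 0 < |t − 4| < δ forces both bounds, so |(-7t - 6)/(t - 2) + 17| < ε.

δ = min(1, (1/10)ε)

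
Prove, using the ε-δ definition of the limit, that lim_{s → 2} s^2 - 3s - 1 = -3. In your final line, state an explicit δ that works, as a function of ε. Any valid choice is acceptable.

δ = min(2, ε/5)

Fix ε > 0. We want δ > 0 such that 0 < |s − 2| < δ implies |(s^2 - 3s - 1) + 3| < ε.
(s^2 - 3s - 1) + 3 = s^2 - 3s + 2 = (s − 2)(s - 1).
So |(s^2 - 3s - 1) + 3| = |s − 2|·|s - 1|.
Assume first that |s − 2| < 2, so |s| < 4. Then |s - 1| ≤ 4 + 1 = 5.
Hence |(s^2 - 3s - 1) + 3| ≤ 5|s − 2| < ε provided |s − 2| < ε/5.
Take δ = min(2, ε/5). Then 0 < |s − 2| < δ gives both |s − 2| < 2 and |s − 2| < ε/5, so |(s^2 - 3s - 1) + 3| < ε.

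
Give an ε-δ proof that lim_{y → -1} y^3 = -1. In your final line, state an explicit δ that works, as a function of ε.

δ = min(2, ε/13)

Fix ε > 0. We seek δ > 0 with 0 < |y + 1| < δ ⇒ |y^3 + 1| < ε.
Factor: y^3 + 1 = (y + 1)(y^2 - y + 1), so |y^3 + 1| = |y + 1|·|y^2 - y + 1|.
Restrict δ ≤ 2. Then |y + 1| < 2 gives |y| < 3, so by the triangle inequality |y^2 - y + 1| ≤ 3^2 + 3 + 1 = 13.
Hence |y^3 + 1| ≤ 13|y + 1|, which is < ε once |y + 1| < ε/13.
Take δ = min(2, ε/13). If 0 < |y + 1| < δ then both bounds hold and |y^3 + 1| ≤ 13|y + 1| < 13·(ε/13) = ε.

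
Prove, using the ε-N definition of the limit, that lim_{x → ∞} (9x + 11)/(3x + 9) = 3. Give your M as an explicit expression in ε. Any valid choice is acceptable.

M = (16/3)/ε

Let ε > 0 be given. We seek M > 0 such that x > M implies |(9x + 11)/(3x + 9) − 3| < ε.
(9x + 11)/(3x + 9) − 3 = (3(9x + 11) − 9(3x + 9)) / (3(3x + 9)) = -48/(3(3x + 9)).
For x > 0 we have 3x + 9 > 3x, so |(9x + 11)/(3x + 9) − 3| = 48/(3(3x + 9)) < 48/(3·3x) = (16/3)/x.
Thus |(9x + 11)/(3x + 9) − 3| < ε whenever x > (16/3)/ε.
Take M = (16/3)/ε. If x > M then |(9x + 11)/(3x + 9) − 3| < (16/3)/x < ε.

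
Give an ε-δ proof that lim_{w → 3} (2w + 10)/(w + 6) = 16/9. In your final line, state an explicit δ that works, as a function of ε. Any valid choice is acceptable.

δ = min(9/2, (81/4)ε)

Suppose ε > 0. We want δ > 0 with 0 < |w − 3| < δ ⇒ |(2w + 10)/(w + 6) − (16/9)| < ε.
Combining over a common denominator, (2w + 10)/(w + 6) − (16/9) = [(2w + 10)·9 − 16·(w + 6)] / [9·(w + 6)] = 2(w − 3) / (9(w + 6)).
So |(2w + 10)/(w + 6) − (16/9)| = 2|w − 3| / (9·|w + 6|).
Restrict δ ≤ 9/2. Then |w − 3| < 9/2 gives |w + 6| = |(w − 3) + 9| ≥ 9 − 9/2 = 9/2.
Hence |(2w + 10)/(w + 6) − (16/9)| < 2|w − 3|/(9·(9/2)) = (4/81)|w − 3|, which is < ε once |w − 3| < (81/4)ε.
Take δ = min(9/2, (81/4)ε). Then 0 < |w − 3| < δ forces both bounds, so |(2w + 10)/(w + 6) − (16/9)| < ε.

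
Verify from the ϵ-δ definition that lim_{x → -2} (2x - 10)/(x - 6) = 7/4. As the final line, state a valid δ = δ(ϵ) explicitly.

δ = min(4, 16ϵ)

Fix ϵ > 0. We want δ > 0 with 0 < |x + 2| < δ ⇒ |(2x - 10)/(x - 6) − (7/4)| < ϵ.
Combining over a common denominator, (2x - 10)/(x - 6) − (7/4) = [(2x - 10)·(-8) − (-14)·(x - 6)] / [(-8)·(x - 6)] = -2(x + 2) / ((-8)(x - 6)).
So |(2x - 10)/(x - 6) − (7/4)| = 2|x + 2| / (8·|x − 6|).
Restrict δ ≤ 4. Then |x + 2| < 4 gives |x − 6| = |(x + 2) + (-8)| ≥ 8 − 4 = 4.
Hence |(2x - 10)/(x - 6) − (7/4)| < 2|x + 2|/(8·4) = (1/16)|x + 2|, which is < ϵ once |x + 2| < 16ϵ.
Take δ = min(4, 16ϵ). Then 0 < |x + 2| < δ forces both bounds, so |(2x - 10)/(x - 6) − (7/4)| < ϵ.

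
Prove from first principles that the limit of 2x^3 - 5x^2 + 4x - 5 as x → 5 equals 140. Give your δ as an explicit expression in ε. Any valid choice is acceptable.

δ = min(1, ε/131)

Suppose ε > 0. We want δ > 0 such that 0 < |x − 5| < δ implies |(2x^3 - 5x^2 + 4x - 5) − 140| < ε.
(2x^3 - 5x^2 + 4x - 5) − 140 = 2x^3 - 5x^2 + 4x - 145 = (x − 5)(2x^2 + 5x + 29).
So |(2x^3 - 5x^2 + 4x - 5) − 140| = |x − 5|·|2x^2 + 5x + 29|.
Assume first that |x − 5| < 1, so |x| < 6. Then |2x^2 + 5x + 29| ≤ 2·6^2 + 5·6 + 29 = 131.
Hence |(2x^3 - 5x^2 + 4x - 5) − 140| ≤ 131|x − 5| < ε provided |x − 5| < ε/131.
Take δ = min(1, ε/131). Then 0 < |x − 5| < δ gives both |x − 5| < 1 and |x − 5| < ε/131, so |(2x^3 - 5x^2 + 4x - 5) − 140| < ε.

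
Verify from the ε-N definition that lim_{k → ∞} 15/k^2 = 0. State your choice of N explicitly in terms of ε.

N = (15/ε)^{1/2}

Suppose ε > 0. For k ≥ 1, |15/k^2 − 0| = 15/k^2.
15/k^2 < ε ⇔ k^2 > 15/ε ⇔ k > (15/ε)^{1/2}.
Take N = (15/ε)^{1/2}. Then k > N implies 15/k^2 < ε.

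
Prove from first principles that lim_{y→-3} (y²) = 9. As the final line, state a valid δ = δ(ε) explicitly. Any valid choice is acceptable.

δ = min(2, ε/8)

Let ε > 0. We seek δ > 0 with 0 < |y + 3| < δ ⇒ |y² − 9| < ε.
Factor: y² − 9 = (y + 3)(y - 3), so |y² − 9| = |y + 3|·|y - 3|.
Impose δ ≤ 2 so that |y| < 5; then |y - 3| ≤ 8.
Hence |y² − 9| ≤ 8|y + 3|, which is < ε once |y + 3| < ε/8.
Take δ = min(2, ε/8). If 0 < |y + 3| < δ then both bounds hold and |y² − 9| ≤ 8|y + 3| < 8·(ε/8) = ε.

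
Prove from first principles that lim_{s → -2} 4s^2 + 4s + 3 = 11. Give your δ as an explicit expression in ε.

δ = min(2, ε/20)

Suppose ε > 0. We want δ > 0 such that 0 < |s + 2| < δ implies |(4s^2 + 4s + 3) − 11| < ε.
(4s^2 + 4s + 3) − 11 = 4s^2 + 4s - 8 = (s + 2)(4s - 4).
So |(4s^2 + 4s + 3) − 11| = |s + 2|·|4s - 4|.
Assume first that |s + 2| < 2, so |s| < 4. Then |4s - 4| ≤ 4·4 + 4 = 20.
Hence |(4s^2 + 4s + 3) − 11| ≤ 20|s + 2| < ε provided |s + 2| < ε/20.
Choosing δ = min(2, ε/20) ensures both conditions, hence |(4s^2 + 4s + 3) − 11| < ε.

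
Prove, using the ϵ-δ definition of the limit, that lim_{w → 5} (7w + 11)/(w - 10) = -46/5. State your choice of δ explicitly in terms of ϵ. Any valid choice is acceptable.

Fix ϵ > 0. We want δ > 0 with 0 < |w − 5| < δ ⇒ |(7w + 11)/(w - 10) + 46/5| < ϵ.
Combining over a common denominator, (7w + 11)/(w - 10) + 46/5 = [(7w + 11)·(-5) − 46·(w - 10)] / [(-5)·(w - 10)] = -81(w − 5) / ((-5)(w - 10)).
So |(7w + 11)/(w - 10) + 46/5| = 81|w − 5| / (5·|w − 10|).
Require δ ≤ 5/2, so |w − 10| ≥ |-5| − |w − 5| > 5 − 5/2 = 5/2.
Hence |(7w + 11)/(w - 10) + 46/5| < 81|w − 5|/(5·(5/2)) = (162/25)|w − 5|, which is < ϵ once |w − 5| < (25/162)ϵ.
Take δ = min(5/2, (25/162)ϵ). Then 0 < |w − 5| < δ forces both bounds, so |(7w + 11)/(w - 10) + 46/5| < ϵ.

δ = min(5/2, (25/162)ϵ)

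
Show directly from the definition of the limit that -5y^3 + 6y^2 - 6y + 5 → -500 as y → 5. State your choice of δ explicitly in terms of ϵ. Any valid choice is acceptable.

Fix ϵ > 0. We want δ > 0 such that 0 < |y − 5| < δ implies |(-5y^3 + 6y^2 - 6y + 5) + 500| < ϵ.
(-5y^3 + 6y^2 - 6y + 5) + 500 = -5y^3 + 6y^2 - 6y + 505 = (y − 5)(-5y^2 - 19y - 101).
So |(-5y^3 + 6y^2 - 6y + 5) + 500| = |y − 5|·|-5y^2 - 19y - 101|.
Require δ ≤ 1. Then |y − 5| < 1 gives |y| < 6, and by the triangle inequality |-5y^2 - 19y - 101| ≤ 5·6^2 + 19·6 + 101 = 395.
Hence |(-5y^3 + 6y^2 - 6y + 5) + 500| ≤ 395|y − 5| < ϵ provided |y − 5| < ϵ/395.
Take δ = min(1, ϵ/395). Then 0 < |y − 5| < δ gives both |y − 5| < 1 and |y − 5| < ϵ/395, so |(-5y^3 + 6y^2 - 6y + 5) + 500| < ϵ.

δ = min(1, ϵ/395)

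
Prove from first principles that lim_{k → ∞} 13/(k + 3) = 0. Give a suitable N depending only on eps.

N = 13/eps

Fix eps > 0. For k ≥ 1, |13/(k + 3) − 0| = 13/(k + 3) ≤ 13/k.
We need 13/k < eps, i.e. k > 13/eps.
Take N = 13/eps. If k > N then |13/(k + 3)| ≤ 13/k < eps.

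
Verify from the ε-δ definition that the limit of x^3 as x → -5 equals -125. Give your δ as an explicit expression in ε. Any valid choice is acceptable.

δ = min(2, ε/109)

Let ε > 0. We seek δ > 0 with 0 < |x + 5| < δ ⇒ |x^3 + 125| < ε.
Factor: x^3 + 125 = (x + 5)(x^2 - 5x + 25), so |x^3 + 125| = |x + 5|·|x^2 - 5x + 25|.
Impose δ ≤ 2 so that |x| < 7; then |x^2 - 5x + 25| ≤ 109.
Hence |x^3 + 125| ≤ 109|x + 5|, which is < ε once |x + 5| < ε/109.
Take δ = min(2, ε/109). If 0 < |x + 5| < δ then both bounds hold and |x^3 + 125| ≤ 109|x + 5| < 109·(ε/109) = ε.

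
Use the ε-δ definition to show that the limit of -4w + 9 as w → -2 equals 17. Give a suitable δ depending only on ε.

Let ε > 0 be given. We need δ > 0 so that 0 < |w + 2| < δ implies |(-4w + 9) − 17| < ε.
Since (-4w + 9) − 17 = -4(w + 2), we have |(-4w + 9) − 17| = 4|w + 2|.
Thus it suffices that |w + 2| < ε/4.
Take δ = ε/4. If 0 < |w + 2| < δ then |(-4w + 9) − 17| = 4|w + 2| < 4·(ε/4) = ε.

δ = ε/4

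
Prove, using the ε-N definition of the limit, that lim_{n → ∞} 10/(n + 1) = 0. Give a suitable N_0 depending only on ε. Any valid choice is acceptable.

N_0 = 10/ε

Fix ε > 0. For n ≥ 1, |10/(n + 1) − 0| = 10/(n + 1) ≤ 10/n.
We need 10/n < ε, i.e. n > 10/ε.
Take N_0 = 10/ε. If n > N_0 then |10/(n + 1)| ≤ 10/n < ε.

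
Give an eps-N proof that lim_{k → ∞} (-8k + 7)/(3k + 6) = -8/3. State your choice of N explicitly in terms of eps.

Fix eps > 0. For k ≥ 1, |(-8k + 7)/(3k + 6) + 8/3| = |69|/(3(3k + 6)) = 69/(3(3k + 6)).
Since 3k + 6 ≥ 3k for k ≥ 1, this is ≤ 69/(3·3k) = (23/3)/k.
So |(-8k + 7)/(3k + 6) + 8/3| < eps whenever k > (23/3)/eps.
Take N = (23/3)/eps. If k > N then |(-8k + 7)/(3k + 6) + 8/3| ≤ (23/3)/k < eps.

N = (23/3)/eps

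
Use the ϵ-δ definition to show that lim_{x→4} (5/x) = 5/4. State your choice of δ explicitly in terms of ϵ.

δ = min(2, (8/5)ϵ)

Suppose ϵ > 0. We seek δ > 0 such that 0 < |x − 4| < δ implies |5/x − (5/4)| < ϵ.
|5/x − (5/4)| = 5·|4 − x|/(4·|x|) = 5|x − 4|/(4|x|).
Restrict δ ≤ 2. Then |x − 4| < 2 gives |x| > 2, so 4|x| > 8.
Then |5/x − (5/4)| < 5|x − 4|/8, which is < ϵ when |x − 4| < (8/5)ϵ.
Take δ = min(2, (8/5)ϵ). Then 0 < |x − 4| < δ gives both |x − 4| < 2 and |x − 4| < (8/5)ϵ, so |5/x − (5/4)| < ϵ.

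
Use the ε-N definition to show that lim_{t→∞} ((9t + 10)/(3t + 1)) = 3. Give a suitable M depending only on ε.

Let ε > 0 be given. We seek M > 0 such that t > M implies |(9t + 10)/(3t + 1) − 3| < ε.
(9t + 10)/(3t + 1) − 3 = (3(9t + 10) − 9(3t + 1)) / (3(3t + 1)) = 21/(3(3t + 1)).
For t > 0 we have 3t + 1 > 3t, so |(9t + 10)/(3t + 1) − 3| = 21/(3(3t + 1)) < 21/(3·3t) = (7/3)/t.
Thus |(9t + 10)/(3t + 1) − 3| < ε whenever t > (7/3)/ε.
Take M = (7/3)/ε. If t > M then |(9t + 10)/(3t + 1) − 3| < (7/3)/t < ε.

M = (7/3)/ε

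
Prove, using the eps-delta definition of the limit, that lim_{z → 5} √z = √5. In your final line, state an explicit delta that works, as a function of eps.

delta = min(5, √5·eps)

Let eps > 0 be given. We want delta > 0 such that 0 < |z − 5| < delta implies |√z − √5| < eps.
Multiplying by the conjugate, |√z − √5| = |z − 5|/(√z + √5).
Restrict delta ≤ 5 so that |z − 5| < 5 forces z > 0, and then √z + √5 > √5.
Hence |√z − √5| < |z − 5|/√5, which is < eps once |z − 5| < √5·eps.
Take delta = min(5, √5·eps). If 0 < |z − 5| < delta then z > 0 and |√z − √5| < |z − 5|/√5 < eps.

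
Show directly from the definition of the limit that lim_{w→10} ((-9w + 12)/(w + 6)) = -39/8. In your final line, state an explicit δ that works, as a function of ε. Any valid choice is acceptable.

δ = min(8, (64/33)ε)

Let ε > 0. We want δ > 0 with 0 < |w − 10| < δ ⇒ |(-9w + 12)/(w + 6) + 39/8| < ε.
Combining over a common denominator, (-9w + 12)/(w + 6) + 39/8 = [(-9w + 12)·16 − (-78)·(w + 6)] / [16·(w + 6)] = -66(w − 10) / (16(w + 6)).
So |(-9w + 12)/(w + 6) + 39/8| = 66|w − 10| / (16·|w + 6|).
Restrict δ ≤ 8. Then |w − 10| < 8 gives |w + 6| = |(w − 10) + 16| ≥ 16 − 8 = 8.
Hence |(-9w + 12)/(w + 6) + 39/8| < 66|w − 10|/(16·8) = (33/64)|w − 10|, which is < ε once |w − 10| < (64/33)ε.
Take δ = min(8, (64/33)ε). Then 0 < |w − 10| < δ forces both bounds, so |(-9w + 12)/(w + 6) + 39/8| < ε.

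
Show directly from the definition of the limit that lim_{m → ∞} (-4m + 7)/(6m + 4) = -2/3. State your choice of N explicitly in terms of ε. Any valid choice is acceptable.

Let ε > 0. For m ≥ 1, |(-4m + 7)/(6m + 4) + 2/3| = |58|/(6(6m + 4)) = 58/(6(6m + 4)).
Since 6m + 4 ≥ 6m for m ≥ 1, this is ≤ 58/(6·6m) = (29/18)/m.
So |(-4m + 7)/(6m + 4) + 2/3| < ε whenever m > (29/18)/ε.
Take N = (29/18)/ε. If m > N then |(-4m + 7)/(6m + 4) + 2/3| ≤ (29/18)/m < ε.

N = (29/18)/ε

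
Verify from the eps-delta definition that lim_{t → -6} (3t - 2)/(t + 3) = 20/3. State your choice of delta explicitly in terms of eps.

Suppose eps > 0. We want delta > 0 with 0 < |t + 6| < delta ⇒ |(3t - 2)/(t + 3) − (20/3)| < eps.
Combining over a common denominator, (3t - 2)/(t + 3) − (20/3) = [(3t - 2)·(-3) − (-20)·(t + 3)] / [(-3)·(t + 3)] = 11(t + 6) / ((-3)(t + 3)).
So |(3t - 2)/(t + 3) − (20/3)| = 11|t + 6| / (3·|t + 3|).
Require delta ≤ 3/2, so |t + 3| ≥ |-3| − |t + 6| > 3 − 3/2 = 3/2.
Hence |(3t - 2)/(t + 3) − (20/3)| < 11|t + 6|/(3·(3/2)) = (22/9)|t + 6|, which is < eps once |t + 6| < (9/22)eps.
Take delta = min(3/2, (9/22)eps). Then 0 < |t + 6| < delta forces both bounds, so |(3t - 2)/(t + 3) − (20/3)| < eps.

delta = min(3/2, (9/22)eps)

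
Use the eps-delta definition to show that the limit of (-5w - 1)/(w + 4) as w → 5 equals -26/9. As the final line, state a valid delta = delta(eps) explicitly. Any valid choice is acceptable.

delta = min(9/2, (81/38)eps)

Let eps > 0 be given. We want delta > 0 with 0 < |w − 5| < delta ⇒ |(-5w - 1)/(w + 4) + 26/9| < eps.
Combining over a common denominator, (-5w - 1)/(w + 4) + 26/9 = [(-5w - 1)·9 − (-26)·(w + 4)] / [9·(w + 4)] = -19(w − 5) / (9(w + 4)).
So |(-5w - 1)/(w + 4) + 26/9| = 19|w − 5| / (9·|w + 4|).
Restrict delta ≤ 9/2. Then |w − 5| < 9/2 gives |w + 4| = |(w − 5) + 9| ≥ 9 − 9/2 = 9/2.
Hence |(-5w - 1)/(w + 4) + 26/9| < 19|w − 5|/(9·(9/2)) = (38/81)|w − 5|, which is < eps once |w − 5| < (81/38)eps.
Take delta = min(9/2, (81/38)eps). Then 0 < |w − 5| < delta forces both bounds, so |(-5w - 1)/(w + 4) + 26/9| < eps.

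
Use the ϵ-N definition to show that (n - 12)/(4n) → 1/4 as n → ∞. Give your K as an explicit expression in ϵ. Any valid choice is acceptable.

Let ϵ > 0. For n ≥ 1, |(n - 12)/(4n) − (1/4)| = |-48|/(4(4n)) = 48/(4(4n)).
Since 4n ≥ 4n for n ≥ 1, this is ≤ 48/(4·4n) = 3/n.
So |(n - 12)/(4n) − (1/4)| < ϵ whenever n > 3/ϵ.
Take K = 3/ϵ. If n > K then |(n - 12)/(4n) − (1/4)| ≤ 3/n < ϵ.

K = 3/ϵ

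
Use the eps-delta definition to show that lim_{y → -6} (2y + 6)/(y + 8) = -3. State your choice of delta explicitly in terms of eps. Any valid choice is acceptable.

delta = min(1, (1/5)eps)

Let eps > 0. We want delta > 0 with 0 < |y + 6| < delta ⇒ |(2y + 6)/(y + 8) + 3| < eps.
Combining over a common denominator, (2y + 6)/(y + 8) + 3 = [(2y + 6)·2 − (-6)·(y + 8)] / [2·(y + 8)] = 10(y + 6) / (2(y + 8)).
So |(2y + 6)/(y + 8) + 3| = 10|y + 6| / (2·|y + 8|).
Require delta ≤ 1, so |y + 8| ≥ |2| − |y + 6| > 2 − 1 = 1.
Hence |(2y + 6)/(y + 8) + 3| < 10|y + 6|/(2·1) = 5|y + 6|, which is < eps once |y + 6| < (1/5)eps.
Take delta = min(1, (1/5)eps). Then 0 < |y + 6| < delta forces both bounds, so |(2y + 6)/(y + 8) + 3| < eps.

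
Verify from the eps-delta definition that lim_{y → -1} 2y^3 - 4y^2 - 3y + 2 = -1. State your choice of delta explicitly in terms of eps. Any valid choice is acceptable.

Let eps > 0 be given. We want delta > 0 such that 0 < |y + 1| < delta implies |(2y^3 - 4y^2 - 3y + 2) + 1| < eps.
(2y^3 - 4y^2 - 3y + 2) + 1 = 2y^3 - 4y^2 - 3y + 3 = (y + 1)(2y^2 - 6y + 3).
So |(2y^3 - 4y^2 - 3y + 2) + 1| = |y + 1|·|2y^2 - 6y + 3|.
Assume first that |y + 1| < 2, so |y| < 3. Then |2y^2 - 6y + 3| ≤ 2·3^2 + 6·3 + 3 = 39.
Hence |(2y^3 - 4y^2 - 3y + 2) + 1| ≤ 39|y + 1| < eps provided |y + 1| < eps/39.
Take delta = min(2, eps/39). Then 0 < |y + 1| < delta gives both |y + 1| < 2 and |y + 1| < eps/39, so |(2y^3 - 4y^2 - 3y + 2) + 1| < eps.

delta = min(2, eps/39)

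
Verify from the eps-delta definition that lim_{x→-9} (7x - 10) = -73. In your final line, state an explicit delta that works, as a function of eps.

Suppose eps > 0. We need delta > 0 so that 0 < |x + 9| < delta implies |(7x - 10) + 73| < eps.
|(7x - 10) + 73| = |7x + 63| = 7|x + 9|.
Thus it suffices that |x + 9| < eps/7.
Take delta = eps/7. If 0 < |x + 9| < delta then |(7x - 10) + 73| = 7|x + 9| < 7·(eps/7) = eps.

delta = eps/7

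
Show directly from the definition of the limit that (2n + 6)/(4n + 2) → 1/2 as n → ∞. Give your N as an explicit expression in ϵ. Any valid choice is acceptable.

N = (5/4)/ϵ

Let ϵ > 0 be given. For n ≥ 1, |(2n + 6)/(4n + 2) − (1/2)| = |20|/(4(4n + 2)) = 20/(4(4n + 2)).
Since 4n + 2 ≥ 4n for n ≥ 1, this is ≤ 20/(4·4n) = (5/4)/n.
So |(2n + 6)/(4n + 2) − (1/2)| < ϵ whenever n > (5/4)/ϵ.
Take N = (5/4)/ϵ. If n > N then |(2n + 6)/(4n + 2) − (1/2)| ≤ (5/4)/n < ϵ.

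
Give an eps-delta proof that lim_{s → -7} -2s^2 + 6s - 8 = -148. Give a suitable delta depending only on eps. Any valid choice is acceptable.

Let eps > 0. We want delta > 0 such that 0 < |s + 7| < delta implies |(-2s^2 + 6s - 8) + 148| < eps.
(-2s^2 + 6s - 8) + 148 = -2s^2 + 6s + 140 = (s + 7)(-2s + 20).
So |(-2s^2 + 6s - 8) + 148| = |s + 7|·|-2s + 20|.
Assume first that |s + 7| < 1, so |s| < 8. Then |-2s + 20| ≤ 2·8 + 20 = 36.
Hence |(-2s^2 + 6s - 8) + 148| ≤ 36|s + 7| < eps provided |s + 7| < eps/36.
Take delta = min(1, eps/36). Then 0 < |s + 7| < delta gives both |s + 7| < 1 and |s + 7| < eps/36, so |(-2s^2 + 6s - 8) + 148| < eps.

delta = min(1, eps/36)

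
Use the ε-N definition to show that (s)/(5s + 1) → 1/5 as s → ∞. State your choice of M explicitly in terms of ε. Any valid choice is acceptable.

Let ε > 0. We seek M > 0 such that s > M implies |(s)/(5s + 1) − (1/5)| < ε.
(s)/(5s + 1) − (1/5) = (5(s) − (5s + 1)) / (5(5s + 1)) = -1/(5(5s + 1)).
For s > 0 we have 5s + 1 > 5s, so |(s)/(5s + 1) − (1/5)| = 1/(5(5s + 1)) < 1/(5·5s) = (1/25)/s.
Thus |(s)/(5s + 1) − (1/5)| < ε whenever s > (1/25)/ε.
Take M = (1/25)/ε. If s > M then |(s)/(5s + 1) − (1/5)| < (1/25)/s < ε.

M = (1/25)/ε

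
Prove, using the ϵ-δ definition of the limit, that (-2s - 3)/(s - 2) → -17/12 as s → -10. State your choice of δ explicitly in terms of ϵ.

δ = min(6, (72/7)ϵ)

Suppose ϵ > 0. We want δ > 0 with 0 < |s + 10| < δ ⇒ |(-2s - 3)/(s - 2) + 17/12| < ϵ.
Combining over a common denominator, (-2s - 3)/(s - 2) + 17/12 = [(-2s - 3)·(-12) − 17·(s - 2)] / [(-12)·(s - 2)] = 7(s + 10) / ((-12)(s - 2)).
So |(-2s - 3)/(s - 2) + 17/12| = 7|s + 10| / (12·|s − 2|).
Restrict δ ≤ 6. Then |s + 10| < 6 gives |s − 2| = |(s + 10) + (-12)| ≥ 12 − 6 = 6.
Hence |(-2s - 3)/(s - 2) + 17/12| < 7|s + 10|/(12·6) = (7/72)|s + 10|, which is < ϵ once |s + 10| < (72/7)ϵ.
Take δ = min(6, (72/7)ϵ). Then 0 < |s + 10| < δ forces both bounds, so |(-2s - 3)/(s - 2) + 17/12| < ϵ.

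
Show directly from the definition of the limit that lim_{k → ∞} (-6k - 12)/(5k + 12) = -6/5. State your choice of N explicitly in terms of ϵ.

Suppose ϵ > 0. For k ≥ 1, |(-6k - 12)/(5k + 12) + 6/5| = |12|/(5(5k + 12)) = 12/(5(5k + 12)).
Since 5k + 12 ≥ 5k for k ≥ 1, this is ≤ 12/(5·5k) = (12/25)/k.
So |(-6k - 12)/(5k + 12) + 6/5| < ϵ whenever k > (12/25)/ϵ.
Take N = (12/25)/ϵ. If k > N then |(-6k - 12)/(5k + 12) + 6/5| ≤ (12/25)/k < ϵ.

N = (12/25)/ϵ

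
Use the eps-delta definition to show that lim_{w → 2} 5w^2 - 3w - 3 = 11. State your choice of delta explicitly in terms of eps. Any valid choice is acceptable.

delta = min(1, eps/22)

Suppose eps > 0. We want delta > 0 such that 0 < |w − 2| < delta implies |(5w^2 - 3w - 3) − 11| < eps.
(5w^2 - 3w - 3) − 11 = 5w^2 - 3w - 14 = (w − 2)(5w + 7).
So |(5w^2 - 3w - 3) − 11| = |w − 2|·|5w + 7|.
Assume first that |w − 2| < 1, so |w| < 3. Then |5w + 7| ≤ 5·3 + 7 = 22.
Hence |(5w^2 - 3w - 3) − 11| ≤ 22|w − 2| < eps provided |w − 2| < eps/22.
Take delta = min(1, eps/22). Then 0 < |w − 2| < delta gives both |w − 2| < 1 and |w − 2| < eps/22, so |(5w^2 - 3w - 3) − 11| < eps.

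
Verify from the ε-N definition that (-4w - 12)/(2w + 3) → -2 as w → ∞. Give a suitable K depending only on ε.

Fix ε > 0. We seek K > 0 such that w > K implies |(-4w - 12)/(2w + 3) + 2| < ε.
(-4w - 12)/(2w + 3) + 2 = (2(-4w - 12) − (-4)(2w + 3)) / (2(2w + 3)) = -12/(2(2w + 3)).
For w > 0 we have 2w + 3 > 2w, so |(-4w - 12)/(2w + 3) + 2| = 12/(2(2w + 3)) < 12/(2·2w) = 3/w.
Thus |(-4w - 12)/(2w + 3) + 2| < ε whenever w > 3/ε.
Take K = 3/ε. If w > K then |(-4w - 12)/(2w + 3) + 2| < 3/w < ε.

K = 3/ε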